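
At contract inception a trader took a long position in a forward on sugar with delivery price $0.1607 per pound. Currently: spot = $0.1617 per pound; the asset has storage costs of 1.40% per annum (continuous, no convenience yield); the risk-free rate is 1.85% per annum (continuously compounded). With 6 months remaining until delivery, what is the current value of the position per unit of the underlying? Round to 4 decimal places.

Current fair forward for the remaining 6 months: F = S·e^((r + u)·T), (r + u) = 0.0185 + 0.0140 = 0.0325
F = 0.1617 · e^(0.0325 × 6/12) = 0.1617 × 1.016383 = 0.1643
Value of long forward = (F − K)·e^(−rT) = (0.1643 − 0.1607) · e^(−0.0185·6/12)
= 0.0036 × 0.990793 = 0.0036

$0.0036 per pound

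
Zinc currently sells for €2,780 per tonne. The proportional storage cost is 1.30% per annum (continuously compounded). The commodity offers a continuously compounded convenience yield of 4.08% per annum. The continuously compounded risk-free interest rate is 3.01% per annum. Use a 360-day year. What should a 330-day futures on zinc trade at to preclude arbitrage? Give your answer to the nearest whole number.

€2,786 per tonne

Net carry = r + u − y = 0.0301 + 0.0130 − 0.0408 = 0.0023
F = S·e^((r+u−y)T) = 2780 · e^(0.0023 × 330/360) = 2780 · e^0.002108
= 2780 × 1.002110 = €2,786 per tonne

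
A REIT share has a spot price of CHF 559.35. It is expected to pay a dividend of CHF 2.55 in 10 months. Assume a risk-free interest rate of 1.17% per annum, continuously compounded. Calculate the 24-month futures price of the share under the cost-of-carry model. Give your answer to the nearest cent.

PV(dividends) I = 2.55·e^(−0.0117·10/12)
I = 2.5253
F = (S − I)·e^(rT) = (559.35 − 2.5253) · e^(0.0117·24/12)
= 556.8247 · e^0.023400 = 556.8247 × 1.023676 = CHF 570.01

CHF 570.01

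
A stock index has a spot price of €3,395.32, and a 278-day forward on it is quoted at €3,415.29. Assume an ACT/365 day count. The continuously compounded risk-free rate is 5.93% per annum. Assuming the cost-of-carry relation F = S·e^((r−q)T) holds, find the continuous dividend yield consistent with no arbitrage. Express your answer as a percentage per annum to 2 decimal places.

From F = S·e^((r−q)T): (r − q) = ln(F/S)/T
ln(3415.29/3395.32) = ln(1.005882) = 0.005865
(r − q) = 0.005865 / (278/365) = 0.007700
q = r − ln(F/S)/T = 0.0593 − 0.007700 = 0.051600
q = 5.16%

5.16%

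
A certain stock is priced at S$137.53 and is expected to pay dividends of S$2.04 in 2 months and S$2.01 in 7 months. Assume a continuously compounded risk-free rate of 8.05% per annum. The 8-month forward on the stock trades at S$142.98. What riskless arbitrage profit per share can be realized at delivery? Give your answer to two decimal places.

S$2.01 per share

PV(dividends) I = 2.04·e^(−0.0805·2/12) + 2.01·e^(−0.0805·7/12) = 3.9306
Fair forward F* = (S − I)·e^(rT) = (137.53 − 3.9306)·e^0.053667 = 133.5994 × 1.055133 = 140.9651
Market S$142.98 > fair 140.9651: forward overpriced → cash-and-carry (borrow at r, buy the stock and collect the dividends, short the forward).
Profit at T = |F_mkt − F*| = |142.98 − 140.9651| = S$2.01 per share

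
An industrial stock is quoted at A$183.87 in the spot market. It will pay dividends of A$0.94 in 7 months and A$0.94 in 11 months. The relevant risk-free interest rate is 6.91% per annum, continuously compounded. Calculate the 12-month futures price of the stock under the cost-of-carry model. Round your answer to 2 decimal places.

A$195.11

PV(dividends) I = 0.94·e^(−0.0691·7/12) + 0.94·e^(−0.0691·11/12)
I = 0.9029 + 0.8823 = 1.7852
F = (S − I)·e^(rT) = (183.87 − 1.7852) · e^(0.0691·12/12)
= 182.0848 · e^0.069100 = 182.0848 × 1.071543 = A$195.11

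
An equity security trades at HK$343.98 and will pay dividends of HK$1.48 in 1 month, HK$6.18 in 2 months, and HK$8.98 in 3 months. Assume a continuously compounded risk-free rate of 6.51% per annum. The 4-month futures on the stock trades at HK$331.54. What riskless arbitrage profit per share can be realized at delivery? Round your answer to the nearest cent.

HK$3.21 per share

PV(dividends) I = 1.48·e^(−0.0651·1/12) + 6.18·e^(−0.0651·2/12) + 8.98·e^(−0.0651·3/12) = 16.4203
Fair futures F* = (S − I)·e^(rT) = (343.98 − 16.4203)·e^0.021700 = 327.5597 × 1.021937 = 334.7454
Market HK$331.54 < fair 334.7454: forward underpriced → reverse cash-and-carry (short the stock, invest proceeds at r, pay the dividends, go long the forward).
Profit at T = |F_mkt − F*| = |331.54 − 334.7454| = HK$3.21 per share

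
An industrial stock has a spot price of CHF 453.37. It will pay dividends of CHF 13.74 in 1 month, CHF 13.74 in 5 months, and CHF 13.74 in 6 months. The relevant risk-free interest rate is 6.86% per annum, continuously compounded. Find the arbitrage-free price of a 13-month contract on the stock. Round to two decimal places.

PV(dividends) I = 13.74·e^(−0.0686·1/12) + 13.74·e^(−0.0686·5/12) + 13.74·e^(−0.0686·6/12)
I = 13.6617 + 13.3528 + 13.2767 = 40.2912
F = (S − I)·e^(rT) = (453.37 − 40.2912) · e^(0.0686·13/12)
= 413.0788 · e^0.074317 = 413.0788 × 1.077148 = CHF 444.95

CHF 444.95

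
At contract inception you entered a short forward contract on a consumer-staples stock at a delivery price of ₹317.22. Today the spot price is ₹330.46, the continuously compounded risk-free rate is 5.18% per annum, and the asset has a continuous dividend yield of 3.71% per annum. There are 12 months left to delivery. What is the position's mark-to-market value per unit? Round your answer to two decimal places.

-₹17.22

Current fair forward for the remaining 12 months: F = S·e^((r − q)·T), (r − q) = 0.0518 − 0.0371 = 0.0147
F = 330.46 · e^(0.0147 × 12/12) = 330.46 × 1.014809 = 335.3538
Value of long forward = (F − K)·e^(−rT) = (335.3538 − 317.22) · e^(−0.0518·12/12)
= 18.1338 × 0.949519 = 17.22
Short position value = −(long value) = -₹17.22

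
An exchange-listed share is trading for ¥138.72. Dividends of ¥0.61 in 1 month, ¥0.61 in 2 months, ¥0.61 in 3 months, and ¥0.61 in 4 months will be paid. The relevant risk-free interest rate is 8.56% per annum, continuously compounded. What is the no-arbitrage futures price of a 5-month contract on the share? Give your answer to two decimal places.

¥141.27

PV(dividends) I = 0.61·e^(−0.0856·1/12) + 0.61·e^(−0.0856·2/12) + 0.61·e^(−0.0856·3/12) + 0.61·e^(−0.0856·4/12)
I = 0.6057 + 0.6014 + 0.5971 + 0.5928 = 2.3970
F = (S − I)·e^(rT) = (138.72 − 2.3970) · e^(0.0856·5/12)
= 136.3230 · e^0.035667 = 136.3230 × 1.036311 = ¥141.27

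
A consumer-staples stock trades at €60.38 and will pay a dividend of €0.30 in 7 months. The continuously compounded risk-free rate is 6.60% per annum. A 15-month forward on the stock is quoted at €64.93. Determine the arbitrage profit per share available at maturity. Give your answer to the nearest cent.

€0.33 per share

PV(dividends) I = 0.30·e^(−0.0660·7/12) = 0.2887
Fair forward F* = (S − I)·e^(rT) = (60.38 − 0.2887)·e^0.082500 = 60.0913 × 1.085999 = 65.2591
Market €64.93 < fair 65.2591: forward underpriced → reverse cash-and-carry (short the stock, invest proceeds at r, pay the dividends, go long the forward).
Profit at T = |F_mkt − F*| = |64.93 − 65.2591| = €0.33 per share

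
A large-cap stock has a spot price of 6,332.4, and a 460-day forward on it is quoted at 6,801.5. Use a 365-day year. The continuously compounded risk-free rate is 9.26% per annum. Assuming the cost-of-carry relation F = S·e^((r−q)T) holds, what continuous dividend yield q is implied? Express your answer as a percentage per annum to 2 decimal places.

3.59%

From F = S·e^((r−q)T): (r − q) = ln(F/S)/T
ln(6801.5/6332.4) = ln(1.074079) = 0.071464
(r − q) = 0.071464 / (460/365) = 0.056705
q = r − ln(F/S)/T = 0.0926 − 0.056705 = 0.035895
q = 3.59%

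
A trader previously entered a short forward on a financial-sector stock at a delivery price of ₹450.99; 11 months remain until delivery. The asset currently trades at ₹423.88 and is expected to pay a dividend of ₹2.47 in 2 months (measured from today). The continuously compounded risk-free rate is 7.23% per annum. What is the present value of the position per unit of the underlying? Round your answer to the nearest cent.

₹0.63

PV(remaining dividends) I = 2.47·e^(−0.0723·2/12) = 2.4404
Current forward F = (S − I)·e^(rT) = (423.88 − 2.4404)·e^(0.0723·11/12) = 421.4396 × 1.068521 = 450.3171
Value (long) = (F − K)·e^(−rT) = (450.3171 − 450.99) × 0.935873 = -0.6297
Short position value = −(long value) = ₹0.63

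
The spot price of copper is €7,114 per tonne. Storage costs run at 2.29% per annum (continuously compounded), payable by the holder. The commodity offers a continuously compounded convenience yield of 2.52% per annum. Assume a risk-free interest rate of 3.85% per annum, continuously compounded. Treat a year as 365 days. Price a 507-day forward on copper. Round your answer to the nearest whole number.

€7,481 per tonne

Net carry = r + u − y = 0.0385 + 0.0229 − 0.0252 = 0.0362
F = S·e^((r+u−y)T) = 7114 · e^(0.0362 × 507/365) = 7114 · e^0.050283
= 7114 × 1.051569 = €7,481 per tonne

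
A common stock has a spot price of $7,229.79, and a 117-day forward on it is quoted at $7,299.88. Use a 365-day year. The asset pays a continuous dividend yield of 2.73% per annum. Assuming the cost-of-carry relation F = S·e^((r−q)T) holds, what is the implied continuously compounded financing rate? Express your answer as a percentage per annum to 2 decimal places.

5.74%

From F = S·e^((r−q)T): (r − q) = ln(F/S)/T
ln(7299.88/7229.79) = ln(1.009695) = 0.009648
(r − q) = 0.009648 / (117/365) = 0.030098
r = ln(F/S)/T + q = 0.030098 + 0.0273 = 0.057398
r = 5.74%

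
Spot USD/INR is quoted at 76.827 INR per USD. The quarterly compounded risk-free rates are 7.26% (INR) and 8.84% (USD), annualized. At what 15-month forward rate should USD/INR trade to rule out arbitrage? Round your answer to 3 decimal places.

75.354

By covered interest parity, F = S · (1+r_INR/4)^(4T) / (1+r_USD/4)^(4T)
= 76.827 × 1.094105 / 1.115493 = 76.827 × 0.980826
F = 75.354 INR per USD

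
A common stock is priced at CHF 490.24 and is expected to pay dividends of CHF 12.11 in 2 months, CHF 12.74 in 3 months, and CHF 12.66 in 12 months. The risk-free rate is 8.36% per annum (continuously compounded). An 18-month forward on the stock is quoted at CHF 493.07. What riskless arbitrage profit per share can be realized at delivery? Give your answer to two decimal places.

PV(dividends) I = 12.11·e^(−0.0836·2/12) + 12.74·e^(−0.0836·3/12) + 12.66·e^(−0.0836·12/12) = 36.0636
Fair forward F* = (S − I)·e^(rT) = (490.24 − 36.0636)·e^0.125400 = 454.1764 × 1.133602 = 514.8553
Market CHF 493.07 < fair 514.8553: forward underpriced → reverse cash-and-carry (short the stock, invest proceeds at r, pay the dividends, go long the forward).
Profit at T = |F_mkt − F*| = |493.07 − 514.8553| = CHF 21.79 per share

CHF 21.79 per share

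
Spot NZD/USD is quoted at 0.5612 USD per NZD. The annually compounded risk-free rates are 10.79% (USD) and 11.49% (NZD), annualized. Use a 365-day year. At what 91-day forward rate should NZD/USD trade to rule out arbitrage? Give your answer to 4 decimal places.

0.5603

By covered interest parity, F = S · (1+r_USD)^T / (1+r_NZD)^T
= 0.5612 × 1.025876 / 1.027488 = 0.5612 × 0.998431
F = 0.5603 USD per NZD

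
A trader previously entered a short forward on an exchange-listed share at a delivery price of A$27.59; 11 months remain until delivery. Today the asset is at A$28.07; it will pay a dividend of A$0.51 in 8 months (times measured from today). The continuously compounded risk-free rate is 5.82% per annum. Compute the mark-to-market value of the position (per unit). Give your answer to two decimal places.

PV(remaining dividends) I = 0.51·e^(−0.0582·8/12) = 0.4906
Current forward F = (S − I)·e^(rT) = (28.07 − 0.4906)·e^(0.0582·11/12) = 27.5794 × 1.054799 = 29.0907
Value (long) = (F − K)·e^(−rT) = (29.0907 − 27.59) × 0.948048 = 1.4227
Short position value = −(long value) = -A$1.42

-A$1.42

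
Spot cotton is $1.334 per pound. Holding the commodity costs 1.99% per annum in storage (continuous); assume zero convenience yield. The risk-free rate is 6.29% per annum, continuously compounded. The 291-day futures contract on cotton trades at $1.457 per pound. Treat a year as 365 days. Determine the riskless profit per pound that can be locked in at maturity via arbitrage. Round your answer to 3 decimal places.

Fair futures: F* = S·e^(carry·T), with carry = (r + u) = 0.0629 + 0.0199 = 0.0828
F* = 1.334 · e^(0.0828 × 291/365) = 1.334 · e^0.066013 = 1.334 × 1.068241 = $1.4250
Market $1.457 > fair $1.4250: forward overpriced → cash-and-carry (buy spot, short the forward).
At maturity, profit = |F_mkt − F*| = |1.457 − 1.4250| = $0.032 per pound

$0.032 per pound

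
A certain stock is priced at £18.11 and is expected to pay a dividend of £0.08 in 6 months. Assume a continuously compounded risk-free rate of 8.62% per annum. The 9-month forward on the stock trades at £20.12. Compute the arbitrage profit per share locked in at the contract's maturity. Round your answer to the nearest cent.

PV(dividends) I = 0.08·e^(−0.0862·6/12) = 0.0766
Fair forward F* = (S − I)·e^(rT) = (18.11 − 0.0766)·e^0.064650 = 18.0334 × 1.066786 = 19.2378
Market £20.12 > fair 19.2378: forward overpriced → cash-and-carry (borrow at r, buy the stock and collect the dividends, short the forward).
Profit at T = |F_mkt − F*| = |20.12 − 19.2378| = £0.88 per share

£0.88 per share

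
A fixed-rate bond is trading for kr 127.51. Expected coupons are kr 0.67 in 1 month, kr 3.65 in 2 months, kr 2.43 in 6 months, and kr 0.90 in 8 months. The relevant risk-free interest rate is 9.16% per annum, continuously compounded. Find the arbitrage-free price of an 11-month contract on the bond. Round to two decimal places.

kr 130.60

PV(coupons) I = 0.67·e^(−0.0916·1/12) + 3.65·e^(−0.0916·2/12) + 2.43·e^(−0.0916·6/12) + 0.90·e^(−0.0916·8/12)
I = 0.6649 + 3.5947 + 2.3212 + 0.8467 = 7.4275
F = (S − I)·e^(rT) = (127.51 − 7.4275) · e^(0.0916·11/12)
= 120.0825 · e^0.083967 = 120.0825 × 1.087593 = kr 130.60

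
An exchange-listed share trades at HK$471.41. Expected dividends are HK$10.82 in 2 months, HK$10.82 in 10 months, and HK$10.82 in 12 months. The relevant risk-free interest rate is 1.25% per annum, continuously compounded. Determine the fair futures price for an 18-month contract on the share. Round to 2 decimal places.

PV(dividends) I = 10.82·e^(−0.0125·2/12) + 10.82·e^(−0.0125·10/12) + 10.82·e^(−0.0125·12/12)
I = 10.7975 + 10.7079 + 10.6856 = 32.1910
F = (S − I)·e^(rT) = (471.41 − 32.1910) · e^(0.0125·18/12)
= 439.2190 · e^0.018750 = 439.2190 × 1.018927 = HK$447.53

HK$447.53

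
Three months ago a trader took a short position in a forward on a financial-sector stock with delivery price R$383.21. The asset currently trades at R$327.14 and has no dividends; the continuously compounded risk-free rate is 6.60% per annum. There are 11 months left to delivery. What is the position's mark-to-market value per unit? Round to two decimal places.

R$33.57

Current fair forward for the remaining 11 months: F = S·e^(r·T), r = 0.0660
F = 327.14 · e^(0.0660 × 11/12) = 327.14 × 1.062368 = 347.5431
Value of long forward = (F − K)·e^(−rT) = (347.5431 − 383.21) · e^(−0.0660·11/12)
= -35.6669 × 0.941294 = -33.57
Short position value = −(long value) = R$33.57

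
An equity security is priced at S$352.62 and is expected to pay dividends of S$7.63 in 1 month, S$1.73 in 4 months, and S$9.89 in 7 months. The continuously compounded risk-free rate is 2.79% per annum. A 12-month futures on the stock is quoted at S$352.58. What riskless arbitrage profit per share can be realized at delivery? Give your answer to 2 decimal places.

PV(dividends) I = 7.63·e^(−0.0279·1/12) + 1.73·e^(−0.0279·4/12) + 9.89·e^(−0.0279·7/12) = 19.0566
Fair futures F* = (S − I)·e^(rT) = (352.62 − 19.0566)·e^0.027900 = 333.5634 × 1.028293 = 343.0009
Market S$352.58 > fair 343.0009: forward overpriced → cash-and-carry (borrow at r, buy the stock and collect the dividends, short the forward).
Profit at T = |F_mkt − F*| = |352.58 − 343.0009| = S$9.58 per share

S$9.58 per share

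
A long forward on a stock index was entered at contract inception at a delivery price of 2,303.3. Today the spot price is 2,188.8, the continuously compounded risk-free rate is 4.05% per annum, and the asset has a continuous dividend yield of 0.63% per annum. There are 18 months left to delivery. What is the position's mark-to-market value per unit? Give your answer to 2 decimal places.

0.67

Current fair forward for the remaining 18 months: F = S·e^((r − q)·T), (r − q) = 0.0405 − 0.0063 = 0.0342
F = 2188.8 · e^(0.0342 × 18/12) = 2188.8 × 1.05263864 = 2304.0155
Value of long forward = (F − K)·e^(−rT) = (2304.0155 − 2303.3) · e^(−0.0405·18/12)
= 0.7155 × 0.94105847 = 0.67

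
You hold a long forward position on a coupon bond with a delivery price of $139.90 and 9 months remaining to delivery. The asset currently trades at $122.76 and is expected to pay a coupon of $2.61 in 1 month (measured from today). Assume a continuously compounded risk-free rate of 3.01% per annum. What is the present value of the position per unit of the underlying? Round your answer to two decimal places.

PV(remaining coupons) I = 2.61·e^(−0.0301·1/12) = 2.6035
Current forward F = (S − I)·e^(rT) = (122.76 − 2.6035)·e^(0.0301·9/12) = 120.1565 × 1.022832 = 122.8999
Value (long) = (F − K)·e^(−rT) = (122.8999 − 139.90) × 0.977678 = -16.6206
Value = -$16.62

-$16.62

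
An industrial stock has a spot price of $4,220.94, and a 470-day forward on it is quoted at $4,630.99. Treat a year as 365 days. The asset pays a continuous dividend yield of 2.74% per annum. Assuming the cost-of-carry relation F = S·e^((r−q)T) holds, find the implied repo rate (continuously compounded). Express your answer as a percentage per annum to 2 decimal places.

9.94%

From F = S·e^((r−q)T): (r − q) = ln(F/S)/T
ln(4630.99/4220.94) = ln(1.097147) = 0.092713
(r − q) = 0.092713 / (470/365) = 0.072001
r = ln(F/S)/T + q = 0.072001 + 0.0274 = 0.099401
r = 9.94%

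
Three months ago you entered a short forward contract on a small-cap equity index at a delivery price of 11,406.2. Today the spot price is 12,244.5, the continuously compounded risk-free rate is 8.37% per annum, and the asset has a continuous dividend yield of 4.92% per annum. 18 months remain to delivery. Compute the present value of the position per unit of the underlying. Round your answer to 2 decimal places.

Current fair forward for the remaining 18 months: F = S·e^((r − q)·T), (r − q) = 0.0837 − 0.0492 = 0.0345
F = 12244.5 · e^(0.0345 × 18/12) = 12244.5 × 1.05311243 = 12894.8351
Value of long forward = (F − K)·e^(−rT) = (12894.8351 − 11406.2) · e^(−0.0837·18/12)
= 1488.6351 × 0.88201166 = 1312.99
Short position value = −(long value) = -1312.99

-1312.99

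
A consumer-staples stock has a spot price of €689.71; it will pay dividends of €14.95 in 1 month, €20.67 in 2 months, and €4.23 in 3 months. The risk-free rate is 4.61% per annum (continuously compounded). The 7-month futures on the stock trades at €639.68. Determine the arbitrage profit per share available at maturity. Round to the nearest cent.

PV(dividends) I = 14.95·e^(−0.0461·1/12) + 20.67·e^(−0.0461·2/12) + 4.23·e^(−0.0461·3/12) = 39.5860
Fair futures F* = (S − I)·e^(rT) = (689.71 − 39.5860)·e^0.026892 = 650.1240 × 1.027257 = 667.8444
Market €639.68 < fair 667.8444: forward underpriced → reverse cash-and-carry (short the stock, invest proceeds at r, pay the dividends, go long the forward).
Profit at T = |F_mkt − F*| = |639.68 − 667.8444| = €28.16 per share

€28.16 per share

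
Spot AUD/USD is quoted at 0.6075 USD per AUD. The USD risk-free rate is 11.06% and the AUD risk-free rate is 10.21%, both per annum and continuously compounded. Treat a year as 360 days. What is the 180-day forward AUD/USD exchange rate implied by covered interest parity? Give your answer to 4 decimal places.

0.6101

F = S·e^((r_USD − r_AUD)T) = 0.6075 · e^((0.1106 − 0.1021) × 180/360)
= 0.6075 · e^0.004250 = 0.6075 × 1.004259
F = 0.6101 USD per AUD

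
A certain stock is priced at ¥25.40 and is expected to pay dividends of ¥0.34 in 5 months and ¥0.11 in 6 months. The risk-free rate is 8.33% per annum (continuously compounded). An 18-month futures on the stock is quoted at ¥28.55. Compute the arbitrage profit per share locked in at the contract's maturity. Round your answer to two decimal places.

¥0.26 per share

PV(dividends) I = 0.34·e^(−0.0833·5/12) + 0.11·e^(−0.0833·6/12) = 0.4339
Fair futures F* = (S − I)·e^(rT) = (25.40 − 0.4339)·e^0.124950 = 24.9661 × 1.133092 = 28.2889
Market ¥28.55 > fair 28.2889: forward overpriced → cash-and-carry (borrow at r, buy the stock and collect the dividends, short the forward).
Profit at T = |F_mkt − F*| = |28.55 − 28.2889| = ¥0.26 per share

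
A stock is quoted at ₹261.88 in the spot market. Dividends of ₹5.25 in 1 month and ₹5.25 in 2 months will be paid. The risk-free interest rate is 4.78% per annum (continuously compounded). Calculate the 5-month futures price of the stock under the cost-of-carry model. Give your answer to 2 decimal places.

PV(dividends) I = 5.25·e^(−0.0478·1/12) + 5.25·e^(−0.0478·2/12)
I = 5.2291 + 5.2083 = 10.4374
F = (S − I)·e^(rT) = (261.88 − 10.4374) · e^(0.0478·5/12)
= 251.4426 · e^0.019917 = 251.4426 × 1.020117 = ₹256.50

₹256.50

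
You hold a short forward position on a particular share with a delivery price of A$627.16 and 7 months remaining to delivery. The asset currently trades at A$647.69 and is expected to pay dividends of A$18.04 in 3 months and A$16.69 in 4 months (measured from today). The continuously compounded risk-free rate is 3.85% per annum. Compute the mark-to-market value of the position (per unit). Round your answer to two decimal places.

-A$0.11

PV(remaining dividends) I = 18.04·e^(−0.0385·3/12) + 16.69·e^(−0.0385·4/12) = 34.3444
Current forward F = (S − I)·e^(rT) = (647.69 − 34.3444)·e^(0.0385·7/12) = 613.3456 × 1.022712 = 627.2759
Value (long) = (F − K)·e^(−rT) = (627.2759 − 627.16) × 0.977792 = 0.1133
Short position value = −(long value) = -A$0.11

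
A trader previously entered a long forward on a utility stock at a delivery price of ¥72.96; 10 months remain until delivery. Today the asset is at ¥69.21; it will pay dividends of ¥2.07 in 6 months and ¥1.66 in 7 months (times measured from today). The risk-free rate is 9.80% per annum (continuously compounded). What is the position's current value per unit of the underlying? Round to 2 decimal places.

PV(remaining dividends) I = 2.07·e^(−0.0980·6/12) + 1.66·e^(−0.0980·7/12) = 3.5388
Current forward F = (S − I)·e^(rT) = (69.21 − 3.5388)·e^(0.0980·10/12) = 65.6712 × 1.085094 = 71.2594
Value (long) = (F − K)·e^(−rT) = (71.2594 − 72.96) × 0.921579 = -1.5672
Value = -¥1.57

-¥1.57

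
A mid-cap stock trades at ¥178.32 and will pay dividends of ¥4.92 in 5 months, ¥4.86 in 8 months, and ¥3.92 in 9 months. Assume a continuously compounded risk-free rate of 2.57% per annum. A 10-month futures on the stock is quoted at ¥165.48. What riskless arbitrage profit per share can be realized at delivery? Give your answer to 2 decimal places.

PV(dividends) I = 4.92·e^(−0.0257·5/12) + 4.86·e^(−0.0257·8/12) + 3.92·e^(−0.0257·9/12) = 13.4902
Fair futures F* = (S − I)·e^(rT) = (178.32 − 13.4902)·e^0.021417 = 164.8298 × 1.021648 = 168.3980
Market ¥165.48 < fair 168.3980: forward underpriced → reverse cash-and-carry (short the stock, invest proceeds at r, pay the dividends, go long the forward).
Profit at T = |F_mkt − F*| = |165.48 − 168.3980| = ¥2.92 per share

¥2.92 per share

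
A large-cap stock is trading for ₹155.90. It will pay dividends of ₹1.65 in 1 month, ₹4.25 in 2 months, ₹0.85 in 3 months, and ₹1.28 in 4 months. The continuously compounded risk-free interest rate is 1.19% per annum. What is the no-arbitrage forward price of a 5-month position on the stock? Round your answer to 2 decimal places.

PV(dividends) I = 1.65·e^(−0.0119·1/12) + 4.25·e^(−0.0119·2/12) + 0.85·e^(−0.0119·3/12) + 1.28·e^(−0.0119·4/12)
I = 1.6484 + 4.2416 + 0.8475 + 1.2749 = 8.0124
F = (S − I)·e^(rT) = (155.90 − 8.0124) · e^(0.0119·5/12)
= 147.8876 · e^0.004958 = 147.8876 × 1.004970 = ₹148.62

₹148.62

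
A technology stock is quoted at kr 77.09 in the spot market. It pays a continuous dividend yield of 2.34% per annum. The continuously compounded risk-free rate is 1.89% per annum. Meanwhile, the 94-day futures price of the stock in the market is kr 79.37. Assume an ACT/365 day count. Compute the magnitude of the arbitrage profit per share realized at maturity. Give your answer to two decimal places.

kr 2.37 per share

Fair futures: F* = S·e^(carry·T), with carry = (r − q) = 0.0189 − 0.0234 = -0.0045
F* = 77.09 · e^(-0.0045 × 94/365) = 77.09 · e^-0.001159 = 77.09 × 0.998842 = kr 77.0007
Market kr 79.37 > fair kr 77.0007: forward overpriced → cash-and-carry (buy spot, short the forward).
At maturity, profit = |F_mkt − F*| = |79.37 − 77.0007| = kr 2.37 per share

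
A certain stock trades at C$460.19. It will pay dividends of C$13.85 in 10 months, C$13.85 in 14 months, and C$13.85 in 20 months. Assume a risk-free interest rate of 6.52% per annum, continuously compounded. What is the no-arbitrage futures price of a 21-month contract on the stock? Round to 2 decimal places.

C$472.80

PV(dividends) I = 13.85·e^(−0.0652·10/12) + 13.85·e^(−0.0652·14/12) + 13.85·e^(−0.0652·20/12)
I = 13.1176 + 12.8355 + 12.4239 = 38.3770
F = (S − I)·e^(rT) = (460.19 − 38.3770) · e^(0.0652·21/12)
= 421.8130 · e^0.114100 = 421.8130 × 1.120864 = C$472.80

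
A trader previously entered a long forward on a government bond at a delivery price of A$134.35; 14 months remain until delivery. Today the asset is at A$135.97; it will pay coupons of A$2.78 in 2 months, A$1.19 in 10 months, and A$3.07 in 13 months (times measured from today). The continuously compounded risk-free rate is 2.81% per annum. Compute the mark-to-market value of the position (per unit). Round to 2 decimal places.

-A$0.95

PV(remaining coupons) I = 2.78·e^(−0.0281·2/12) + 1.19·e^(−0.0281·10/12) + 3.07·e^(−0.0281·13/12) = 6.9074
Current forward F = (S − I)·e^(rT) = (135.97 − 6.9074)·e^(0.0281·14/12) = 129.0626 × 1.033327 = 133.3639
Value (long) = (F − K)·e^(−rT) = (133.3639 − 134.35) × 0.967748 = -0.9543
Value = -A$0.95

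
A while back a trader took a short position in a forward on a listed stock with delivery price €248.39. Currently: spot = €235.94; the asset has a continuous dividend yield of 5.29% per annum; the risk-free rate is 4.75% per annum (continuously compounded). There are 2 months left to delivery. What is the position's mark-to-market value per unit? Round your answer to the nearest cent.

Current fair forward for the remaining 2 months: F = S·e^((r − q)·T), (r − q) = 0.0475 − 0.0529 = -0.0054
F = 235.94 · e^(-0.0054 × 2/12) = 235.94 × 0.999100 = 235.7277
Value of long forward = (F − K)·e^(−rT) = (235.7277 − 248.39) · e^(−0.0475·2/12)
= -12.6623 × 0.992115 = -12.56
Short position value = −(long value) = €12.56

€12.56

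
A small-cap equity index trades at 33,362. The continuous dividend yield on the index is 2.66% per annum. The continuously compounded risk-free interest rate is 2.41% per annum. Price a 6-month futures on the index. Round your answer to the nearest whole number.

F = S·e^((r − q)T) = 33362 · e^((0.0241 − 0.0266) × 6/12)
= 33362 · e^-0.001250 = 33362 × 0.998751
F = 33,320

33,320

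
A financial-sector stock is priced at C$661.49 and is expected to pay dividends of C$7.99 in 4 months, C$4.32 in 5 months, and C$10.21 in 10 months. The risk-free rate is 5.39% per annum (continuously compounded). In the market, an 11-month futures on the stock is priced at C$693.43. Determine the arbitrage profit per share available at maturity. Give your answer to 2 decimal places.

C$21.38 per share

PV(dividends) I = 7.99·e^(−0.0539·4/12) + 4.32·e^(−0.0539·5/12) + 10.21·e^(−0.0539·10/12) = 21.8333
Fair futures F* = (S − I)·e^(rT) = (661.49 − 21.8333)·e^0.049408 = 639.6567 × 1.050649 = 672.0547
Market C$693.43 > fair 672.0547: forward overpriced → cash-and-carry (borrow at r, buy the stock and collect the dividends, short the forward).
Profit at T = |F_mkt − F*| = |693.43 − 672.0547| = C$21.38 per share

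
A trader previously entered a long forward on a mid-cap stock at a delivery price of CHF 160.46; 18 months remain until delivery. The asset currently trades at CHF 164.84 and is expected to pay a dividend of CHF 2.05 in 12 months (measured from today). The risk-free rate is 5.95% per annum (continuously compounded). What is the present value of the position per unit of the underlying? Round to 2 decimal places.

PV(remaining dividends) I = 2.05·e^(−0.0595·12/12) = 1.9316
Current forward F = (S − I)·e^(rT) = (164.84 − 1.9316)·e^(0.0595·18/12) = 162.9084 × 1.093354 = 178.1166
Value (long) = (F − K)·e^(−rT) = (178.1166 − 160.46) × 0.914617 = 16.1490
Value = CHF 16.15

CHF 16.15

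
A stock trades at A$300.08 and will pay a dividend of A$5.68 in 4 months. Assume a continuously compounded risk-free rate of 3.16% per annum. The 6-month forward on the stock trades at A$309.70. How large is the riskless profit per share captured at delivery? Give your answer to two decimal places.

PV(dividends) I = 5.68·e^(−0.0316·4/12) = 5.6205
Fair forward F* = (S − I)·e^(rT) = (300.08 − 5.6205)·e^0.015800 = 294.4595 × 1.015925 = 299.1488
Market A$309.70 > fair 299.1488: forward overpriced → cash-and-carry (borrow at r, buy the stock and collect the dividends, short the forward).
Profit at T = |F_mkt − F*| = |309.70 − 299.1488| = A$10.55 per share

A$10.55 per share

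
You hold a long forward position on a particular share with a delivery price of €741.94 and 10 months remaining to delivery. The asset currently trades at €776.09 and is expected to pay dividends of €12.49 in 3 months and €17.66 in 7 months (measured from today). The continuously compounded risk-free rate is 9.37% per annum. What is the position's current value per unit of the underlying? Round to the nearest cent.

PV(remaining dividends) I = 12.49·e^(−0.0937·3/12) + 17.66·e^(−0.0937·7/12) = 28.9215
Current forward F = (S − I)·e^(rT) = (776.09 − 28.9215)·e^(0.0937·10/12) = 747.1685 × 1.081213 = 807.8483
Value (long) = (F − K)·e^(−rT) = (807.8483 − 741.94) × 0.924887 = 60.9577
Value = €60.96

€60.96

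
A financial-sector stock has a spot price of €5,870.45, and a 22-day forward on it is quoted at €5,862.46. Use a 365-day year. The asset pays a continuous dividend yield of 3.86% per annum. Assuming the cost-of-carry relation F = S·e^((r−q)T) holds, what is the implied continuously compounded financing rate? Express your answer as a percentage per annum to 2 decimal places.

From F = S·e^((r−q)T): (r − q) = ln(F/S)/T
ln(5862.46/5870.45) = ln(0.998639) = -0.001362
(r − q) = -0.001362 / (22/365) = -0.022597
r = ln(F/S)/T + q = -0.022597 + 0.0386 = 0.016003
r = 1.60%

1.60%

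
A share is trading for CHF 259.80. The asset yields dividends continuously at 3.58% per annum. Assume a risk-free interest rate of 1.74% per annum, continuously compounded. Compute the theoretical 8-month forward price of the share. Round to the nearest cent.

CHF 256.63

F = S·e^((r − q)T) = 259.80 · e^((0.0174 − 0.0358) × 8/12)
= 259.80 · e^-0.012267 = 259.80 × 0.987808
F = CHF 256.63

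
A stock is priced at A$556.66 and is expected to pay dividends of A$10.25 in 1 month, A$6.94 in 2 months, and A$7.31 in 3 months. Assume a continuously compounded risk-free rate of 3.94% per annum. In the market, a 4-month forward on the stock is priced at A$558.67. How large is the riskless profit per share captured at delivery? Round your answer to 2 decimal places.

A$19.32 per share

PV(dividends) I = 10.25·e^(−0.0394·1/12) + 6.94·e^(−0.0394·2/12) + 7.31·e^(−0.0394·3/12) = 24.3493
Fair forward F* = (S − I)·e^(rT) = (556.66 − 24.3493)·e^0.013133 = 532.3107 × 1.013220 = 539.3478
Market A$558.67 > fair 539.3478: forward overpriced → cash-and-carry (borrow at r, buy the stock and collect the dividends, short the forward).
Profit at T = |F_mkt − F*| = |558.67 − 539.3478| = A$19.32 per share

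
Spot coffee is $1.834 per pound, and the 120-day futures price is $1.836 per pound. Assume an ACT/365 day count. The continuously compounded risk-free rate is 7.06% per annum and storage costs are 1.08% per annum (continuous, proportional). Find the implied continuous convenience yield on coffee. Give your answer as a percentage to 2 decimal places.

F = S·e^((r+u−y)T) ⇒ (r+u−y) = ln(F/S)/T
ln(1.836/1.834) = 0.001090; /T ⇒ 0.003315
y = r + u − ln(F/S)/T = 0.0706 + 0.0108 − 0.003315 = 0.078085
y = 7.81%

7.81%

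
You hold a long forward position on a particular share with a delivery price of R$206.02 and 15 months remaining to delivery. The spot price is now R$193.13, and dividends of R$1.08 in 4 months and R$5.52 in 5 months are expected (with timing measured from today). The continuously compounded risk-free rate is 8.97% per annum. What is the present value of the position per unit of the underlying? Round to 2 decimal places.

PV(remaining dividends) I = 1.08·e^(−0.0897·4/12) + 5.52·e^(−0.0897·5/12) = 6.3657
Current forward F = (S − I)·e^(rT) = (193.13 − 6.3657)·e^(0.0897·15/12) = 186.7643 × 1.118653 = 208.9244
Value (long) = (F − K)·e^(−rT) = (208.9244 − 206.02) × 0.893933 = 2.5963
Value = R$2.60

R$2.60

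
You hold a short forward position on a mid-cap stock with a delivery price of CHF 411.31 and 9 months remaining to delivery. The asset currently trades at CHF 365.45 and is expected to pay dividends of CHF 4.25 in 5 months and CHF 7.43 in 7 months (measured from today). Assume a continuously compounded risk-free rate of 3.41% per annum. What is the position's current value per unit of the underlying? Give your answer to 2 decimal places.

PV(remaining dividends) I = 4.25·e^(−0.0341·5/12) + 7.43·e^(−0.0341·7/12) = 11.4737
Current forward F = (S − I)·e^(rT) = (365.45 − 11.4737)·e^(0.0341·9/12) = 353.9763 × 1.025905 = 363.1461
Value (long) = (F − K)·e^(−rT) = (363.1461 − 411.31) × 0.974749 = -46.9477
Short position value = −(long value) = CHF 46.95

CHF 46.95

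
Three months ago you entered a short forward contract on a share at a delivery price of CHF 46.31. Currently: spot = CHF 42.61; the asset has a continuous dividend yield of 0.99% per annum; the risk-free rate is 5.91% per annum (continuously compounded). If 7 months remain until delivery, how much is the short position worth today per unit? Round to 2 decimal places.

Current fair forward for the remaining 7 months: F = S·e^((r − q)·T), (r − q) = 0.0591 − 0.0099 = 0.0492
F = 42.61 · e^(0.0492 × 7/12) = 42.61 × 1.029116 = 43.8506
Value of long forward = (F − K)·e^(−rT) = (43.8506 − 46.31) · e^(−0.0591·7/12)
= -2.4594 × 0.966112 = -2.38
Short position value = −(long value) = CHF 2.38

CHF 2.38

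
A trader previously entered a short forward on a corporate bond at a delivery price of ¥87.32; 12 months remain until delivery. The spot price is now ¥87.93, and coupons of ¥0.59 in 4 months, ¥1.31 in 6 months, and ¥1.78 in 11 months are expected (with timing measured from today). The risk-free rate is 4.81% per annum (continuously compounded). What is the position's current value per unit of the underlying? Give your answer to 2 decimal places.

PV(remaining coupons) I = 0.59·e^(−0.0481·4/12) + 1.31·e^(−0.0481·6/12) + 1.78·e^(−0.0481·11/12) = 3.5627
Current forward F = (S − I)·e^(rT) = (87.93 − 3.5627)·e^(0.0481·12/12) = 84.3673 × 1.049276 = 88.5246
Value (long) = (F − K)·e^(−rT) = (88.5246 − 87.32) × 0.953038 = 1.1480
Short position value = −(long value) = -¥1.15

-¥1.15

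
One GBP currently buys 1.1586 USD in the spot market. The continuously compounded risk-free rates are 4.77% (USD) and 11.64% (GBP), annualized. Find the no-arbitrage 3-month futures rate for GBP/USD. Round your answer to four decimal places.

1.1389

F = S·e^((r_USD − r_GBP)T) = 1.1586 · e^((0.0477 − 0.1164) × 3/12)
= 1.1586 · e^-0.017175 = 1.1586 × 0.982972
F = 1.1389 USD per GBP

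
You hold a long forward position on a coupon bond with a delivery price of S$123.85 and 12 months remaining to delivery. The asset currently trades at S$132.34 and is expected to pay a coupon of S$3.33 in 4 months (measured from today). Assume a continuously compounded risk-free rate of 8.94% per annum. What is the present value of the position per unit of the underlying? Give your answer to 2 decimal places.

S$15.85

PV(remaining coupons) I = 3.33·e^(−0.0894·4/12) = 3.2322
Current forward F = (S − I)·e^(rT) = (132.34 − 3.2322)·e^(0.0894·12/12) = 129.1078 × 1.093518 = 141.1817
Value (long) = (F − K)·e^(−rT) = (141.1817 − 123.85) × 0.914480 = 15.8495
Value = S$15.85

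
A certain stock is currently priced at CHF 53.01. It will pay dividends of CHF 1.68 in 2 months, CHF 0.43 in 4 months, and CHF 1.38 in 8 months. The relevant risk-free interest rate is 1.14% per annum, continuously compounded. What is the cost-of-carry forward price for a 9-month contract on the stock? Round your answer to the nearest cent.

PV(dividends) I = 1.68·e^(−0.0114·2/12) + 0.43·e^(−0.0114·4/12) + 1.38·e^(−0.0114·8/12)
I = 1.6768 + 0.4284 + 1.3696 = 3.4748
F = (S − I)·e^(rT) = (53.01 − 3.4748) · e^(0.0114·9/12)
= 49.5352 · e^0.008550 = 49.5352 × 1.008587 = CHF 49.96

CHF 49.96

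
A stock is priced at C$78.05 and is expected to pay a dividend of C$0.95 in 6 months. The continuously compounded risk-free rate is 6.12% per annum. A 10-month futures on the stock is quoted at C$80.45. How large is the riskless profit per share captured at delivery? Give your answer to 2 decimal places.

PV(dividends) I = 0.95·e^(−0.0612·6/12) = 0.9214
Fair futures F* = (S − I)·e^(rT) = (78.05 − 0.9214)·e^0.051000 = 77.1286 × 1.052323 = 81.1642
Market C$80.45 < fair 81.1642: forward underpriced → reverse cash-and-carry (short the stock, invest proceeds at r, pay the dividends, go long the forward).
Profit at T = |F_mkt − F*| = |80.45 − 81.1642| = C$0.71 per share

C$0.71 per share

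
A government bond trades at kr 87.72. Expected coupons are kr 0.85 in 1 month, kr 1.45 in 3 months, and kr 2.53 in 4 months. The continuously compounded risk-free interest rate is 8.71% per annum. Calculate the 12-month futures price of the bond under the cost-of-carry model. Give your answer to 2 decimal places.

PV(coupons) I = 0.85·e^(−0.0871·1/12) + 1.45·e^(−0.0871·3/12) + 2.53·e^(−0.0871·4/12)
I = 0.8439 + 1.4188 + 2.4576 = 4.7203
F = (S − I)·e^(rT) = (87.72 − 4.7203) · e^(0.0871·12/12)
= 82.9997 · e^0.087100 = 82.9997 × 1.091006 = kr 90.55

kr 90.55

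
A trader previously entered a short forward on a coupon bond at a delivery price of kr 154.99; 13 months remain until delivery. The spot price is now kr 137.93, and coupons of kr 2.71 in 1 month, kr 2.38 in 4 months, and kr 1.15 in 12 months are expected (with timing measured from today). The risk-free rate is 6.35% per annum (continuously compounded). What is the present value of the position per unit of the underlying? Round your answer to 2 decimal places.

PV(remaining coupons) I = 2.71·e^(−0.0635·1/12) + 2.38·e^(−0.0635·4/12) + 1.15·e^(−0.0635·12/12) = 6.1051
Current forward F = (S − I)·e^(rT) = (137.93 − 6.1051)·e^(0.0635·13/12) = 131.8249 × 1.071213 = 141.2125
Value (long) = (F − K)·e^(−rT) = (141.2125 − 154.99) × 0.933521 = -12.8616
Short position value = −(long value) = kr 12.86

kr 12.86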